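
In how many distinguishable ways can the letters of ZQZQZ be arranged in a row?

Letter multiplicities in ZQZQZ: Q×2, Z×3.
The number of distinct arrangements is 5!/(3!·2!) = 120/12 = 10.

10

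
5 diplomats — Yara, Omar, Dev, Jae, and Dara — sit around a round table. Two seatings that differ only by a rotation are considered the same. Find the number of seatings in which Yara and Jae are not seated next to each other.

12

All circular seatings of 5 people number (4)! = 24.
Seatings with Yara beside Jae: treat them as a block with 2 internal orders, giving 2 × (3)! = 12.
Subtracting, 24 − 12 = 12.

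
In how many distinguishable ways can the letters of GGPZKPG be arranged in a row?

420

The 7 letters of GGPZKPG have repeats: G appearing 3 times and P appearing twice.
So there are 7! / (3!·2!) = 420 distinguishable arrangements.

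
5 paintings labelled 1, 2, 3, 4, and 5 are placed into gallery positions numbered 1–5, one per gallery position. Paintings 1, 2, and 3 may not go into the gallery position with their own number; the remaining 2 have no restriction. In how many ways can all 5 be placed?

Let Aᵢ (for i ∈ {1, 2, 3}) be the placements that put painting i in its forbidden gallery position. Any j of these fix j positions, leaving (5−j)! ways to fill the rest, and there are C(3,j) ways to pick which j.
By inclusion–exclusion, the number of valid placements is Σ_{j=0}^{3} (−1)^j C(3,j)·(5−j)!.
Computing: 120 − 72 + 18 − 2 = 64.

64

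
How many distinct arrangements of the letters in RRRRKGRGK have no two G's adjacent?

588

There are 9!/(5!·2!·2!) = 756 arrangements of RRRRKGRGK in total.
If the two G's are adjacent, glue them into one block, leaving 8 items to arrange: (8)!/(5!·2!) = 168 ways.
Subtracting, 756 − 168 = 588 arrangements keep the G's apart.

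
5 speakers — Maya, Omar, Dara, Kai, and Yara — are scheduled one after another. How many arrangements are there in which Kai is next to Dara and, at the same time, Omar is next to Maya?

Treat {Kai,Dara} as one block (2 orders) and {Omar,Maya} as another (2 orders).
That leaves 3 units to arrange: 2 × 2 × 3! = 4 × 6 = 24.

24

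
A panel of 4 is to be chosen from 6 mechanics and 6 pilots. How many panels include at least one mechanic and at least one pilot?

Unrestricted: C(12,4) = 495 ways to pick any 4 of the 12.
Subtract selections that omit an entire group: no mechanics → C(6,4) = 15; no pilots → C(6,4) = 15.
Both groups omitted at once is impossible, so 495 − 30 = 465.

465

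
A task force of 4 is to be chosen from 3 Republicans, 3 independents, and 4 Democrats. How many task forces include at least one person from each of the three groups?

126

With no constraint there are C(10,4) = 210 possible selections.
Selections missing a whole group: no Republicans → C(7,4) = 35; no independents → C(7,4) = 35; no Democrats → C(6,4) = 15.
Add back selections omitting two groups (i.e. drawn from a single group): C(3,4) + C(3,4) + C(4,4) = 1.
By inclusion–exclusion: 210 − 85 + 1 = 126.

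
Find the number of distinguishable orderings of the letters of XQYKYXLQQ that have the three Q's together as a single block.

Treat the 3 copies of Q as a single block. The multiset to arrange is then {QQQ, K, L, X, X, Y, Y}, 7 items in all.
That gives (7)!/(2!·2!) = 1260 arrangements.

1260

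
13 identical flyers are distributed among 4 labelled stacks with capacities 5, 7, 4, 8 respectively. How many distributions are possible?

195

By stars and bars, unrestricted non-negative solutions to x_1+…+x_4 = 13 number C(13+3,3) = 560.
Subtract solutions that violate a single cap (substitute x_i' = x_i − (cap_i+1)): x_1 ≥ 6 gives C(10,3) = 120; x_2 ≥ 8 gives C(8,3) = 56; x_3 ≥ 5 gives C(11,3) = 165; x_4 ≥ 9 gives C(7,3) = 35. Together 376.
Add back pairs where two caps are both exceeded: 0 + 10 + 0 + 1 + 0 + 0 = 11.
By inclusion–exclusion the count is 560 − 376 + 11 = 195.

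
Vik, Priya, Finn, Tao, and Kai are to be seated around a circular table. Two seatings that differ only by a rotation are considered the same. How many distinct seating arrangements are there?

24

Fix one person's seat to break rotational symmetry; the remaining 4 people can be arranged in (4)! = 24 ways.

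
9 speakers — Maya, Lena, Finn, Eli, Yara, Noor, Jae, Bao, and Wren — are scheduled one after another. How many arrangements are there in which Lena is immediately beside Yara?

80640

Glue Lena and Yara into one block (2 internal orders), leaving 8 units to arrange in a row.
So the count is 2·(8)! = 80640.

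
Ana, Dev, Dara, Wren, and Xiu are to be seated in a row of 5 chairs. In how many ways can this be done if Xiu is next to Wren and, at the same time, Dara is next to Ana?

Treat {Xiu,Wren} as one block (2 orders) and {Dara,Ana} as another (2 orders).
That leaves 3 units to arrange: 2 × 2 × 3! = 4 × 6 = 24.

24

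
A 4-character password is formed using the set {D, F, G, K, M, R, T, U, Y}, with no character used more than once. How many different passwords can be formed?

With no repetition, fill the 4 characters in order: 9 choices, then 8, down to 6.
That product is 9 × 8 × 7 × 6 = 3024.

3024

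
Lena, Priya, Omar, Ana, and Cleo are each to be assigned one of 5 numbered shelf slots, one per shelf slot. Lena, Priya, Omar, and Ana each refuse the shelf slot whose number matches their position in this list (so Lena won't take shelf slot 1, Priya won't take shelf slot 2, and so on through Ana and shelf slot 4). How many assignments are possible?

Let Aᵢ (for 1 ≤ i ≤ 4) be the placements that put person i in their forbidden shelf slot. Any j of these fix j positions, leaving (5−j)! ways to fill the rest, and there are C(4,j) ways to pick which j.
By inclusion–exclusion, the number of valid placements is Σ_{j=0}^{4} (−1)^j C(4,j)·(5−j)!.
Computing: 120 − 96 + 36 − 8 + 1 = 53.

53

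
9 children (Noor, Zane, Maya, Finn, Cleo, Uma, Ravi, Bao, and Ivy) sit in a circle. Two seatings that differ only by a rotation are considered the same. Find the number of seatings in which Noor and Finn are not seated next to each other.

30240

Without the restriction there are (8)! = 40320 seatings.
Seatings with Noor beside Finn: treat them as a block with 2 internal orders, giving 2 × (7)! = 10080.
Subtracting, 40320 − 10080 = 30240.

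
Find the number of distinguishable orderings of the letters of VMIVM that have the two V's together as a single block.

Treat the 2 copies of V as a single block. The multiset to arrange is then {VV, I, M, M}, 4 items in all.
That gives (4)!/(2!) = 12 arrangements.

12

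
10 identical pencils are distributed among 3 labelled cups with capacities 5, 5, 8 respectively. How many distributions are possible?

33

By stars and bars, unrestricted non-negative solutions to x_1+…+x_3 = 10 number C(10+2,2) = 66.
Subtract solutions that violate a single cap (substitute x_i' = x_i − (cap_i+1)): x_1 ≥ 6 gives C(6,2) = 15; x_2 ≥ 6 gives C(6,2) = 15; x_3 ≥ 9 gives C(3,2) = 3. Together 33.
No two caps can be exceeded simultaneously, so the pair terms are all 0.
By inclusion–exclusion the count is 66 − 33 + 0 = 33.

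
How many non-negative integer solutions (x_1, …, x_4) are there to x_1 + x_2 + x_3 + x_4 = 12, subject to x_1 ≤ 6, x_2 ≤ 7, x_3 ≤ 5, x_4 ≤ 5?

By stars and bars, unrestricted non-negative solutions to x_1+…+x_4 = 12 number C(12+3,3) = 455.
Subtract solutions that violate a single cap (substitute x_i' = x_i − (cap_i+1)): x_1 ≥ 7 gives C(8,3) = 56; x_2 ≥ 8 gives C(7,3) = 35; x_3 ≥ 6 gives C(9,3) = 84; x_4 ≥ 6 gives C(9,3) = 84. Together 259.
Add back pairs where two caps are both exceeded: 0 + 0 + 0 + 0 + 0 + 1 = 1.
By inclusion–exclusion the count is 455 − 259 + 1 = 197.

197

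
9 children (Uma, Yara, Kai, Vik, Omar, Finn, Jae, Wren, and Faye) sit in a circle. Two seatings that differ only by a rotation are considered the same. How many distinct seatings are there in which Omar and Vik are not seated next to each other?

30240

All circular seatings of 9 people number (8)! = 40320.
Seatings with Omar beside Vik: treat them as a block with 2 internal orders, giving 2 × (7)! = 10080.
Subtracting, 40320 − 10080 = 30240.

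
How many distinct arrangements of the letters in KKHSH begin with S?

6

Fix S in the first position and arrange the remaining 4 letters.
Those 4 letters have H appearing twice and K appearing twice, giving (4)!/(2!·2!) = 6.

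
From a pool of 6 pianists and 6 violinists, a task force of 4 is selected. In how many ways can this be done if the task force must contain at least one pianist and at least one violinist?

Total 4-person selections from all 12: C(12,4) = 495.
Selections missing a whole group: no pianists → C(6,4) = 15; no violinists → C(6,4) = 15.
Both groups omitted at once is impossible, so 495 − 30 = 465.

465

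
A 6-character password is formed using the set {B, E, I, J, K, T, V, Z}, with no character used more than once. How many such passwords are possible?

20160

With no repetition, fill the 6 characters in order: 8 choices, then 7, down to 3.
That product is 8 × 7 × 6 × 5 × 4 × 3 = 20160.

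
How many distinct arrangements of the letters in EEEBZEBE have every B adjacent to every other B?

42

Treat the 2 copies of B as a single block. The multiset to arrange is then {BB, E, E, E, E, E, Z}, 7 items in all.
That gives (7)!/(5!) = 42 arrangements.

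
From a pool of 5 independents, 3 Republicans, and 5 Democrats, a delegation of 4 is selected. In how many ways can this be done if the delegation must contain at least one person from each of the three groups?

With no constraint there are C(13,4) = 715 possible selections.
Selections missing a whole group: no independents → C(8,4) = 70; no Republicans → C(10,4) = 210; no Democrats → C(8,4) = 70.
Add back selections omitting two groups (i.e. drawn from a single group): C(5,4) + C(3,4) + C(5,4) = 10.
By inclusion–exclusion: 715 − 350 + 10 = 375.

375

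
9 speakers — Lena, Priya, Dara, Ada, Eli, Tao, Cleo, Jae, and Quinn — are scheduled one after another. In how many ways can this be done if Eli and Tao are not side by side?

282240

There are 9! = 362880 arrangements in all. If Eli and Tao are adjacent, merging them into one block gives 2·(8)! = 80640 arrangements.
So 362880 − 80640 = 282240 arrangements keep them apart.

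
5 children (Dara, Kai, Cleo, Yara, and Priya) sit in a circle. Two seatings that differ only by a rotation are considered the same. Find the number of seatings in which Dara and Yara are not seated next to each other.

All circular seatings of 5 people number (4)! = 24.
Those with Dara next to Yara: fuse the pair into one unit and seat 4 units around a circle — 2·(3)! = 12.
Subtracting, 24 − 12 = 12.

12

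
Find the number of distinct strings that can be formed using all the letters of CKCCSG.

120

CKCCSG has 6 letters with C appearing 3 times.
So there are 6! / (3!) = 120 distinguishable arrangements.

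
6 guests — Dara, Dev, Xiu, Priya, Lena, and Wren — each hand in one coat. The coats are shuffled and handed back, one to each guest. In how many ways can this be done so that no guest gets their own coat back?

Let Aᵢ be the assignments in which guest i gets their own coat. We want the size of the complement of A₁∪…∪A_6.
By inclusion–exclusion this is Σ_{j=0}^{6} (−1)^j C(6,j)·(6−j)!.
Computing: 720 − 720 + 360 − 120 + 30 − 6 + 1 = 265.

265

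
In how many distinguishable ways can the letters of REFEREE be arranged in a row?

105

The 7 letters of REFEREE have repeats: E appearing 4 times and R appearing twice.
The number of distinct arrangements is 7!/(4!·2!) = 5040/48 = 105.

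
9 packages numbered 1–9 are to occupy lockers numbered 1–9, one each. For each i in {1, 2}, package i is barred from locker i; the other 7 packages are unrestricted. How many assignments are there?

Let Aᵢ (for i ∈ {1, 2}) be the placements that put package i in its forbidden locker. Any j of these fix j positions, leaving (9−j)! ways to fill the rest, and there are C(2,j) ways to pick which j.
By inclusion–exclusion, the number of valid placements is Σ_{j=0}^{2} (−1)^j C(2,j)·(9−j)!.
Computing: 362880 − 80640 + 5040 = 287280.

287280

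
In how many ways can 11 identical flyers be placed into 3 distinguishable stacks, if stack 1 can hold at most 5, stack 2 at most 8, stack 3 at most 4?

24

Ignoring the caps, the number of non-negative solutions to x_1+…+x_3 = 11 is C(13,2) = 78.
Subtract solutions that violate a single cap (substitute x_i' = x_i − (cap_i+1)): x_1 ≥ 6 gives C(7,2) = 21; x_2 ≥ 9 gives C(4,2) = 6; x_3 ≥ 5 gives C(8,2) = 28. Together 55.
Add back pairs where two caps are both exceeded: 0 + 1 + 0 = 1.
By inclusion–exclusion the count is 78 − 55 + 1 = 24.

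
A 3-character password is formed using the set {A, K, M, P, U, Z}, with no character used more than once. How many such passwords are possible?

120

With no repetition, fill the 3 characters in order: 6 choices, then 5, down to 4.
That product is 6 × 5 × 4 = 120.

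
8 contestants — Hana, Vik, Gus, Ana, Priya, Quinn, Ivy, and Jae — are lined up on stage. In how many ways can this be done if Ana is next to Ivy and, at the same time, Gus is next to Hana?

2880

Treat {Ana,Ivy} as one block (2 orders) and {Gus,Hana} as another (2 orders).
That leaves 6 units to arrange: 2 × 2 × 6! = 4 × 720 = 2880.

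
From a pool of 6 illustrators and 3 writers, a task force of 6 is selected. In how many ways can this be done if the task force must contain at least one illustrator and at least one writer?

With no constraint there are C(9,6) = 84 possible selections.
Subtract selections that omit an entire group: no illustrators → C(3,6) = 0; no writers → C(6,6) = 1.
Both groups omitted at once is impossible, so 84 − 1 = 83.

83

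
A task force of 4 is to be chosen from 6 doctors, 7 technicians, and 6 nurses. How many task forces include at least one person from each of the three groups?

With no constraint there are C(19,4) = 3876 possible selections.
Subtract selections that omit an entire group: no doctors → C(13,4) = 715; no technicians → C(12,4) = 495; no nurses → C(13,4) = 715.
Add back selections omitting two groups (i.e. drawn from a single group): C(6,4) + C(7,4) + C(6,4) = 65.
By inclusion–exclusion: 3876 − 1925 + 65 = 2016.

2016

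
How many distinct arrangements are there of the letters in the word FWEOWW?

120

FWEOWW has 6 letters with W appearing 3 times.
Dividing 6! = 720 by 3! = 6 for the repeated letters gives 120.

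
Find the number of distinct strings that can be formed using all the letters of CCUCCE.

30

CCUCCE has 6 letters with C appearing 4 times.
Dividing 6! = 720 by 4! = 24 for the repeated letters gives 30.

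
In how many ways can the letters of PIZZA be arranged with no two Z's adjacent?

There are 5!/(2!) = 60 arrangements of PIZZA in total.
Arrangements with the Z's together: treat ZZ as one letter, giving (4)! = 24.
Subtracting, 60 − 24 = 36 arrangements keep the Z's apart.

36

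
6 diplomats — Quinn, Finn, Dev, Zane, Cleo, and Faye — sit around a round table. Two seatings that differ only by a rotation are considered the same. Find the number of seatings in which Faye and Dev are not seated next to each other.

72

All circular seatings of 6 people number (5)! = 120.
Those with Faye next to Dev: fuse the pair into one unit and seat 5 units around a circle — 2·(4)! = 48.
Subtracting, 120 − 48 = 72.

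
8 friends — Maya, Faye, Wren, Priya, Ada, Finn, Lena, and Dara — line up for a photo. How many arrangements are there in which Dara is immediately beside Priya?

Treat {Dara, Priya} as a single unit. There are 7 units to order, and the pair itself can be ordered 2 ways.
That gives 2 × 7! = 2 × 5040 = 10080.

10080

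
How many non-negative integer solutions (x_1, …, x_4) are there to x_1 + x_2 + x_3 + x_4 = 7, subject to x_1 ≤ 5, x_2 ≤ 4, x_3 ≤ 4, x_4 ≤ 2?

Ignoring the caps, the number of non-negative solutions to x_1+…+x_4 = 7 is C(10,3) = 120.
Subtract solutions that violate a single cap (substitute x_i' = x_i − (cap_i+1)): x_1 ≥ 6 gives C(4,3) = 4; x_2 ≥ 5 gives C(5,3) = 10; x_3 ≥ 5 gives C(5,3) = 10; x_4 ≥ 3 gives C(7,3) = 35. Together 59.
No two caps can be exceeded simultaneously, so the pair terms are all 0.
By inclusion–exclusion the count is 120 − 59 + 0 = 61.

61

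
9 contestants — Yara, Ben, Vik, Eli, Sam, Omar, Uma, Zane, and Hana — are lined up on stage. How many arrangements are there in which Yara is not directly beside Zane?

Of the 9! = 362880 arrangements, those with Yara and Zane adjacent number 2 × 8! = 80640 (treat the pair as a block with 2 internal orders).
So 362880 − 80640 = 282240 arrangements keep them apart.

282240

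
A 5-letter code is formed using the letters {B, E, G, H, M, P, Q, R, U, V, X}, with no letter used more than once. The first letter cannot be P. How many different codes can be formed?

50400

The first letter has 11−1 = 10 choices (anything except P).
The remaining 4 letters are filled from the other 10 symbols without repetition: 10 × 9 × 8 × 7 = 5040.
Total: 10 × 5040 = 50400.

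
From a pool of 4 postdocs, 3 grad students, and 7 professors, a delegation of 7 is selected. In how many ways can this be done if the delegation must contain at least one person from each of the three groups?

2982

Unrestricted: C(14,7) = 3432 ways to pick any 7 of the 14.
Selections missing a whole group: no postdocs → C(10,7) = 120; no grad students → C(11,7) = 330; no professors → C(7,7) = 1.
Add back selections omitting two groups (i.e. drawn from a single group): C(4,7) + C(3,7) + C(7,7) = 1.
By inclusion–exclusion: 3432 − 451 + 1 = 2982.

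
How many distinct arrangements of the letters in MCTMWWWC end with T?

Fix T in the last position and arrange the remaining 7 letters.
Those 7 letters have C appearing twice, M appearing twice, and W appearing 3 times, giving (7)!/(3!·2!·2!) = 210.

210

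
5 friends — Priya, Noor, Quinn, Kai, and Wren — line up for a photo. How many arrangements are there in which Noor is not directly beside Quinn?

72

Of the 5! = 120 arrangements, those with Noor and Quinn adjacent number 2 × 4! = 48 (treat the pair as a block with 2 internal orders).
Complementary counting: 120 − 48 = 72.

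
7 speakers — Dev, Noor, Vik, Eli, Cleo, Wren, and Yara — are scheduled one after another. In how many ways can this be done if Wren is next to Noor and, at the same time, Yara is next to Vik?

Treat {Wren,Noor} as one block (2 orders) and {Yara,Vik} as another (2 orders).
That leaves 5 units to arrange: 2 × 2 × 5! = 4 × 120 = 480.

480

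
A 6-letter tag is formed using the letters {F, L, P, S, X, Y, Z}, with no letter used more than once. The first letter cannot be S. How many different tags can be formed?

4320

The first letter has 7−1 = 6 choices (anything except S).
The remaining 5 letters are filled from the other 6 symbols without repetition: 6 × 5 × 4 × 3 × 2 = 720.
Total: 6 × 720 = 4320.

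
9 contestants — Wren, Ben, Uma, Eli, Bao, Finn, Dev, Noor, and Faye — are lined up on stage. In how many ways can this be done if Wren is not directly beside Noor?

Of the 9! = 362880 arrangements, those with Wren and Noor adjacent number 2 × 8! = 80640 (treat the pair as a block with 2 internal orders).
Complementary counting: 362880 − 80640 = 282240.

282240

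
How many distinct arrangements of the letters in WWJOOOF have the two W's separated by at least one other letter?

300

Total arrangements of WWJOOOF: 7!/(3!·2!) = 420.
If the two W's are adjacent, glue them into one block, leaving 6 items to arrange: (6)!/(3!) = 120 ways.
Subtracting, 420 − 120 = 300 arrangements keep the W's apart.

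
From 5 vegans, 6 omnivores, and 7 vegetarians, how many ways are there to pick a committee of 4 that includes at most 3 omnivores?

3045

Split by how many omnivores are chosen (0 through 3).
Sum: C(6,0)·C(12,4) + C(6,1)·C(12,3) + C(6,2)·C(12,2) + C(6,3)·C(12,1) = 495 + 1320 + 990 + 240 = 3045.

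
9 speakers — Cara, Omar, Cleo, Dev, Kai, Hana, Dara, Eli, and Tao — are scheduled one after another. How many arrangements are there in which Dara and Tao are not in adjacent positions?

There are 9! = 362880 arrangements in all. If Dara and Tao are adjacent, merging them into one block gives 2·(8)! = 80640 arrangements.
So 362880 − 80640 = 282240 arrangements keep them apart.

282240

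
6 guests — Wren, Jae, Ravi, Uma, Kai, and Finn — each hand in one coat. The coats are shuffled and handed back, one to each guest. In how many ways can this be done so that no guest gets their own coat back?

This is the derangement count D_6: permutations of 6 items with no fixed point.
By inclusion–exclusion this is Σ_{j=0}^{6} (−1)^j C(6,j)·(6−j)!.
Computing: 720 − 720 + 360 − 120 + 30 − 6 + 1 = 265.

265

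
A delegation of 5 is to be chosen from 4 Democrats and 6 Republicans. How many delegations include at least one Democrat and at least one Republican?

Total 5-person selections from all 10: C(10,5) = 252.
Subtract selections that omit an entire group: no Democrats → C(6,5) = 6; no Republicans → C(4,5) = 0.
Both groups omitted at once is impossible, so 252 − 6 = 246.

246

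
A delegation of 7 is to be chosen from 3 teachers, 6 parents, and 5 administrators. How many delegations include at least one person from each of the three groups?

Total 7-person selections from all 14: C(14,7) = 3432.
Selections missing a whole group: no teachers → C(11,7) = 330; no parents → C(8,7) = 8; no administrators → C(9,7) = 36.
Add back selections omitting two groups (i.e. drawn from a single group): C(3,7) + C(6,7) + C(5,7) = 0.
By inclusion–exclusion: 3432 − 374 + 0 = 3058.

3058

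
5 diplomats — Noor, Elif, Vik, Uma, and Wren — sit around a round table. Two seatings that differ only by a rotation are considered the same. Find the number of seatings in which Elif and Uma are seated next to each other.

12

Glue Elif and Uma into a block (2 internal orders). Seating 4 units around a circle gives (3)! arrangements.
So 2 × (3)! = 2 × 6 = 12.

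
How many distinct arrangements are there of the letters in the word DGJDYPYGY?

The 9 letters of DGJDYPYGY have repeats: D appearing twice, G appearing twice, and Y appearing 3 times.
So there are 9! / (3!·2!·2!) = 15120 distinguishable arrangements.

15120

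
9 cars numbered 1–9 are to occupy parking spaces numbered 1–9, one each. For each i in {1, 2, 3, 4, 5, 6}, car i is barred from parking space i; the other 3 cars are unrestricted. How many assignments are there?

Let Aᵢ (for 1 ≤ i ≤ 6) be the placements that put car i in its forbidden parking space. Any j of these fix j positions, leaving (9−j)! ways to fill the rest, and there are C(6,j) ways to pick which j.
By inclusion–exclusion, the number of valid placements is Σ_{j=0}^{6} (−1)^j C(6,j)·(9−j)!.
Computing: 362880 − 241920 + 75600 − 14400 + 1800 − 144 + 6 = 183822.

183822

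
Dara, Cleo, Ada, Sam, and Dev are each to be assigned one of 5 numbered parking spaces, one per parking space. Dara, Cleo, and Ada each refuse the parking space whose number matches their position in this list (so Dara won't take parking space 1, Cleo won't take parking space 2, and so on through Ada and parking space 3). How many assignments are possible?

Let Aᵢ (for i ∈ {1, 2, 3}) be the placements that put person i in their forbidden parking space. Any j of these fix j positions, leaving (5−j)! ways to fill the rest, and there are C(3,j) ways to pick which j.
By inclusion–exclusion, the number of valid placements is Σ_{j=0}^{3} (−1)^j C(3,j)·(5−j)!.
Computing: 120 − 72 + 18 − 2 = 64.

64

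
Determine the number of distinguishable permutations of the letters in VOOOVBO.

105

The 7 letters of VOOOVBO have repeats: O appearing 4 times and V appearing twice.
So there are 7! / (4!·2!) = 105 distinguishable arrangements.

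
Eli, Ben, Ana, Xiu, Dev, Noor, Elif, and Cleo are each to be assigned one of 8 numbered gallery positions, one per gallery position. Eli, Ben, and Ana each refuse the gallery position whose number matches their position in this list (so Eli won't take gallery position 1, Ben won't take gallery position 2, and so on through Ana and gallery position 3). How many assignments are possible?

Let Aᵢ (for i ∈ {1, 2, 3}) be the placements that put person i in their forbidden gallery position. Any j of these fix j positions, leaving (8−j)! ways to fill the rest, and there are C(3,j) ways to pick which j.
By inclusion–exclusion, the number of valid placements is Σ_{j=0}^{3} (−1)^j C(3,j)·(8−j)!.
Computing: 40320 − 15120 + 2160 − 120 = 27240.

27240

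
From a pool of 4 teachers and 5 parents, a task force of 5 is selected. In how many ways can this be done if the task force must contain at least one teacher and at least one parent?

125

Total 5-person selections from all 9: C(9,5) = 126.
Selections missing a whole group: no teachers → C(5,5) = 1; no parents → C(4,5) = 0.
Both groups omitted at once is impossible, so 126 − 1 = 125.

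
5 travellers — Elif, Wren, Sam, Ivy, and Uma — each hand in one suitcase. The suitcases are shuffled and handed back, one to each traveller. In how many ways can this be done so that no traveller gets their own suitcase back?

44

Let Aᵢ be the assignments in which traveller i gets their own suitcase. We want the size of the complement of A₁∪…∪A_5.
By inclusion–exclusion this is Σ_{j=0}^{5} (−1)^j C(5,j)·(5−j)!.
Computing: 120 − 120 + 60 − 20 + 5 − 1 = 44.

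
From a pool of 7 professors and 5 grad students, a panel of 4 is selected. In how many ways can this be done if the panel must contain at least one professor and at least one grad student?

455

With no constraint there are C(12,4) = 495 possible selections.
Subtract selections that omit an entire group: no professors → C(5,4) = 5; no grad students → C(7,4) = 35.
Both groups omitted at once is impossible, so 495 − 40 = 455.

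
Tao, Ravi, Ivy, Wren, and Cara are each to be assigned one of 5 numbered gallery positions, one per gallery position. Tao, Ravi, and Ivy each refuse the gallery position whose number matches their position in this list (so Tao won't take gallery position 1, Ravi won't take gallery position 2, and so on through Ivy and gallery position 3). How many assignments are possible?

64

Let Aᵢ (for i ∈ {1, 2, 3}) be the placements that put person i in their forbidden gallery position. Any j of these fix j positions, leaving (5−j)! ways to fill the rest, and there are C(3,j) ways to pick which j.
By inclusion–exclusion, the number of valid placements is Σ_{j=0}^{3} (−1)^j C(3,j)·(5−j)!.
Computing: 120 − 72 + 18 − 2 = 64.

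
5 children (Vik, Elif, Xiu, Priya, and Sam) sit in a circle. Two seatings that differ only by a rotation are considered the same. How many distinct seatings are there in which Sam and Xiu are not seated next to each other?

Without the restriction there are (4)! = 24 seatings.
Seatings with Sam beside Xiu: treat them as a block with 2 internal orders, giving 2 × (3)! = 12.
Subtracting, 24 − 12 = 12.

12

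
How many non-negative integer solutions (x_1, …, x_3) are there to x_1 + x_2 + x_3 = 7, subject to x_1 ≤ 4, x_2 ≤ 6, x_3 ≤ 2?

14

By stars and bars, unrestricted non-negative solutions to x_1+…+x_3 = 7 number C(7+2,2) = 36.
Subtract solutions that violate a single cap (substitute x_i' = x_i − (cap_i+1)): x_1 ≥ 5 gives C(4,2) = 6; x_2 ≥ 7 gives C(2,2) = 1; x_3 ≥ 3 gives C(6,2) = 15. Together 22.
No two caps can be exceeded simultaneously, so the pair terms are all 0.
By inclusion–exclusion the count is 36 − 22 + 0 = 14.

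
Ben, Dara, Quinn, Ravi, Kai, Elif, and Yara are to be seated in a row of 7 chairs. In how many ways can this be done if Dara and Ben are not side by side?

There are 7! = 5040 arrangements in all. If Dara and Ben are adjacent, merging them into one block gives 2·(6)! = 1440 arrangements.
Complementary counting: 5040 − 1440 = 3600.

3600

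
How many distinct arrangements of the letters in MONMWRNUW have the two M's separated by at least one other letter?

Total arrangements of MONMWRNUW: 9!/(2!·2!·2!) = 45360.
If the two M's are adjacent, glue them into one block, leaving 8 items to arrange: (8)!/(2!·2!) = 10080 ways.
Hence 45360 − 10080 = 35280.

35280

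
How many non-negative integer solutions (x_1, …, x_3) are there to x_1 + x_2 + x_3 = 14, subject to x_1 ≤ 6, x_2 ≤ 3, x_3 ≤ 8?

10

Without the upper bounds there are C(16,2) = 120 ways to split 14 among 3 variables.
Subtract solutions that violate a single cap (substitute x_i' = x_i − (cap_i+1)): x_1 ≥ 7 gives C(9,2) = 36; x_2 ≥ 4 gives C(12,2) = 66; x_3 ≥ 9 gives C(7,2) = 21. Together 123.
Add back pairs where two caps are both exceeded: 10 + 0 + 3 = 13.
By inclusion–exclusion the count is 120 − 123 + 13 = 10.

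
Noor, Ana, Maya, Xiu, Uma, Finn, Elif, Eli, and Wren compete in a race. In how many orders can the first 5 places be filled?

15120

There are 9 choices for 1st place, 8 for 2nd, and so on down to 5 for position 5.
That gives 9 × 8 × 7 × 6 × 5 = 15120.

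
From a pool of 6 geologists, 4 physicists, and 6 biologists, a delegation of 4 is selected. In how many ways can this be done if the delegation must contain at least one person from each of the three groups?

Unrestricted: C(16,4) = 1820 ways to pick any 4 of the 16.
Selections missing a whole group: no geologists → C(10,4) = 210; no physicists → C(12,4) = 495; no biologists → C(10,4) = 210.
Add back selections omitting two groups (i.e. drawn from a single group): C(6,4) + C(4,4) + C(6,4) = 31.
By inclusion–exclusion: 1820 − 915 + 31 = 936.

936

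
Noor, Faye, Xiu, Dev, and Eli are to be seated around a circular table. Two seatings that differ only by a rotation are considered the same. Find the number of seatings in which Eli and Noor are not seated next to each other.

12

Without the restriction there are (4)! = 24 seatings.
Seatings with Eli beside Noor: treat them as a block with 2 internal orders, giving 2 × (3)! = 12.
Subtracting, 24 − 12 = 12.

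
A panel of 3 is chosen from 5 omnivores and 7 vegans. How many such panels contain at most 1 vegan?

80

Split by how many vegans are chosen (0 through 1).
Sum: C(7,0)·C(5,3) + C(7,1)·C(5,2) = 10 + 70 = 80.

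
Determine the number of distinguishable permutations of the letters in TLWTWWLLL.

1260

Letter multiplicities in TLWTWWLLL: L×4, T×2, W×3.
Dividing 9! = 362880 by 4!·3!·2! = 288 for the repeated letters gives 1260.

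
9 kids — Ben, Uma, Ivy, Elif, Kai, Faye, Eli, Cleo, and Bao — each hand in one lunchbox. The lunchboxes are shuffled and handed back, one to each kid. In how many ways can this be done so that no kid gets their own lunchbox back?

133496

Count assignments avoiding every fixed point. For any j of the 9 kids fixed to their own lunchbox, the other 9−j can be arranged in (9−j)! ways.
By inclusion–exclusion this is Σ_{j=0}^{9} (−1)^j C(9,j)·(9−j)!.
Computing: 362880 − 362880 + 181440 − 60480 + 15120 − 3024 + 504 − 72 + 9 − 1 = 133496.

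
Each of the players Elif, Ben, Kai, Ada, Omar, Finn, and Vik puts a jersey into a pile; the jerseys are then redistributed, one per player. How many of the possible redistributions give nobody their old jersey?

1854

Let Aᵢ be the assignments in which player i gets their old jersey. We want the size of the complement of A₁∪…∪A_7.
By inclusion–exclusion this is Σ_{j=0}^{7} (−1)^j C(7,j)·(7−j)!.
Computing: 5040 − 5040 + 2520 − 840 + 210 − 42 + 7 − 1 = 1854.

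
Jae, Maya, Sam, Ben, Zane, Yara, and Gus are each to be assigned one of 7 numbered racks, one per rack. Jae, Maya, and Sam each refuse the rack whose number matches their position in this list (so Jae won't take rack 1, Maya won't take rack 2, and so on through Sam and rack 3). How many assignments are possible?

3216

Let Aᵢ (for i ∈ {1, 2, 3}) be the placements that put person i in their forbidden rack. Any j of these fix j positions, leaving (7−j)! ways to fill the rest, and there are C(3,j) ways to pick which j.
By inclusion–exclusion, the number of valid placements is Σ_{j=0}^{3} (−1)^j C(3,j)·(7−j)!.
Computing: 5040 − 2160 + 360 − 24 = 3216.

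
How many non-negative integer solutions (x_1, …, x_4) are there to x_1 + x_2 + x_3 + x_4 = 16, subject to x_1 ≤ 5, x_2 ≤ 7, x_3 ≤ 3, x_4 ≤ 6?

52

By stars and bars, unrestricted non-negative solutions to x_1+…+x_4 = 16 number C(16+3,3) = 969.
Subtract solutions that violate a single cap (substitute x_i' = x_i − (cap_i+1)): x_1 ≥ 6 gives C(13,3) = 286; x_2 ≥ 8 gives C(11,3) = 165; x_3 ≥ 4 gives C(15,3) = 455; x_4 ≥ 7 gives C(12,3) = 220. Together 1126.
Add back pairs where two caps are both exceeded: 10 + 84 + 20 + 35 + 4 + 56 = 209.
By inclusion–exclusion the count is 969 − 1126 + 209 = 52.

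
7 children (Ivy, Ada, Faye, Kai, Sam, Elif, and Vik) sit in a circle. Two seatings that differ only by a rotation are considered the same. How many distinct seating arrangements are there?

Fix one person's seat to break rotational symmetry; the remaining 6 people can be arranged in (6)! = 720 ways.

720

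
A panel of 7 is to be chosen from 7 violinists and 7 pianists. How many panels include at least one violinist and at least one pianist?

Unrestricted: C(14,7) = 3432 ways to pick any 7 of the 14.
Subtract selections that omit an entire group: no violinists → C(7,7) = 1; no pianists → C(7,7) = 1.
Both groups omitted at once is impossible, so 3432 − 2 = 3430.

3430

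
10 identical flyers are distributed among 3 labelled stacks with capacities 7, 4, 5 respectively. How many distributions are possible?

24

Ignoring the caps, the number of non-negative solutions to x_1+…+x_3 = 10 is C(12,2) = 66.
Subtract solutions that violate a single cap (substitute x_i' = x_i − (cap_i+1)): x_1 ≥ 8 gives C(4,2) = 6; x_2 ≥ 5 gives C(7,2) = 21; x_3 ≥ 6 gives C(6,2) = 15. Together 42.
No two caps can be exceeded simultaneously, so the pair terms are all 0.
By inclusion–exclusion the count is 66 − 42 + 0 = 24.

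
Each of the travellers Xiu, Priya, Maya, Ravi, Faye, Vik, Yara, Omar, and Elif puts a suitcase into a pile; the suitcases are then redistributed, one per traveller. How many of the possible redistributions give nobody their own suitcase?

Let Aᵢ be the assignments in which traveller i gets their own suitcase. We want the size of the complement of A₁∪…∪A_9.
By inclusion–exclusion this is Σ_{j=0}^{9} (−1)^j C(9,j)·(9−j)!.
Computing: 362880 − 362880 + 181440 − 60480 + 15120 − 3024 + 504 − 72 + 9 − 1 = 133496.

133496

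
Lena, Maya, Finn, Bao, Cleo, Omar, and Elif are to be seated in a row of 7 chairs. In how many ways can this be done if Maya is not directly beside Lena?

3600

Of the 7! = 5040 arrangements, those with Maya and Lena adjacent number 2 × 6! = 1440 (treat the pair as a block with 2 internal orders).
So 5040 − 1440 = 3600 arrangements keep them apart.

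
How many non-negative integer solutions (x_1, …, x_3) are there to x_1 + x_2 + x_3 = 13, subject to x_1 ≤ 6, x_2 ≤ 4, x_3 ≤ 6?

10

Without the upper bounds there are C(15,2) = 105 ways to split 13 among 3 variables.
Subtract solutions that violate a single cap (substitute x_i' = x_i − (cap_i+1)): x_1 ≥ 7 gives C(8,2) = 28; x_2 ≥ 5 gives C(10,2) = 45; x_3 ≥ 7 gives C(8,2) = 28. Together 101.
Add back pairs where two caps are both exceeded: 3 + 0 + 3 = 6.
By inclusion–exclusion the count is 105 − 101 + 6 = 10.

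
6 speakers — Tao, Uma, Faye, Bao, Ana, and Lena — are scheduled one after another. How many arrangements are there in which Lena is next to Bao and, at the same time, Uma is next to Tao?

96

Treat {Lena,Bao} as one block (2 orders) and {Uma,Tao} as another (2 orders).
That leaves 4 units to arrange: 2 × 2 × 4! = 4 × 24 = 96.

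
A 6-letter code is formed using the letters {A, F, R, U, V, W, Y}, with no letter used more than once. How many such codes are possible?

5040

With no repetition, fill the 6 letters in order: 7 choices, then 6, down to 2.
7 × 6 × 5 × 4 × 3 × 2 = 5040.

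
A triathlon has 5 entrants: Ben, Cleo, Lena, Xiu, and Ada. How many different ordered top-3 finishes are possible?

60

This is an ordered selection of 3 from 5: P(5,3).
That gives 5 × 4 × 3 = 60.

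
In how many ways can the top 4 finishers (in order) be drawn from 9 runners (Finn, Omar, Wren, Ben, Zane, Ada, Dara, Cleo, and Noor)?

3024

There are 9 choices for 1st place, 8 for 2nd, and so on down to 6 for position 4.
That gives 9 × 8 × 7 × 6 = 3024.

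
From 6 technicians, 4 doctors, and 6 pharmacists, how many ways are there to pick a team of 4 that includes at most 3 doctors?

1819

Split by how many doctors are chosen (0 through 3).
Sum: C(4,0)·C(12,4) + C(4,1)·C(12,3) + C(4,2)·C(12,2) + C(4,3)·C(12,1) = 495 + 880 + 396 + 48 = 1819.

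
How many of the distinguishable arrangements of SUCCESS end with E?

With the last slot taken by E, it remains to arrange the other 6 letters (SUCCSS).
Those 6 letters have C appearing twice and S appearing 3 times, giving (6)!/(3!·2!) = 60.

60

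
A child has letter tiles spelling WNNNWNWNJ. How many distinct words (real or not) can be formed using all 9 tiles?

504

The 9 letters of WNNNWNWNJ have repeats: N appearing 5 times and W appearing 3 times.
The number of distinct arrangements is 9!/(5!·3!) = 362880/720 = 504.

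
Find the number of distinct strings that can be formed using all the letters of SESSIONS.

SESSIONS has 8 letters with S appearing 4 times.
So there are 8! / (4!) = 1680 distinguishable arrangements.

1680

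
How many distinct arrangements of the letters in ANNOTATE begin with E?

630

Fix E in the first position and arrange the remaining 7 letters.
Those 7 letters have A appearing twice, N appearing twice, and T appearing twice, giving (7)!/(2!·2!·2!) = 630.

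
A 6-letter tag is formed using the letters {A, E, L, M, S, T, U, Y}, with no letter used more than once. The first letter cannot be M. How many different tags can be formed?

17640

The first letter has 8−1 = 7 choices (anything except M).
The remaining 5 letters are filled from the other 7 symbols without repetition: 7 × 6 × 5 × 4 × 3 = 2520.
Total: 7 × 2520 = 17640.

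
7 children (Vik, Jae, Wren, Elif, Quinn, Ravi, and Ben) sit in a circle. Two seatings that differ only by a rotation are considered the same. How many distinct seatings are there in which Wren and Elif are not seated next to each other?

480

All circular seatings of 7 people number (6)! = 720.
Those with Wren next to Elif: fuse the pair into one unit and seat 6 units around a circle — 2·(5)! = 240.
Subtracting, 720 − 240 = 480.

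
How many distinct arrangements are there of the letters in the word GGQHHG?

60

The 6 letters of GGQHHG have repeats: G appearing 3 times and H appearing twice.
Dividing 6! = 720 by 3!·2! = 12 for the repeated letters gives 60.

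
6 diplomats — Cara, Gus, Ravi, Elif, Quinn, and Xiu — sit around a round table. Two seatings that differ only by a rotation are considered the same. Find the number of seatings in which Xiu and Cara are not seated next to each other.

72

All circular seatings of 6 people number (5)! = 120.
Seatings with Xiu beside Cara: treat them as a block with 2 internal orders, giving 2 × (4)! = 48.
Subtracting, 120 − 48 = 72.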